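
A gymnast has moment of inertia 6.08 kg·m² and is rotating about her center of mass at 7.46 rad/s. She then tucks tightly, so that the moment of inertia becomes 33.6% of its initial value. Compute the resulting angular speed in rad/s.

No external torque acts about the spin axis, so angular momentum is conserved.
I₂ = 0.336 × 6.08 = 2.043 kg·m².
ω₂ = I₁ω₁ / I₂ = (6.080)(7.46 rad/s) / (2.043) = 22.20 rad/s.

ω₂ ≈ 22.2 rad/s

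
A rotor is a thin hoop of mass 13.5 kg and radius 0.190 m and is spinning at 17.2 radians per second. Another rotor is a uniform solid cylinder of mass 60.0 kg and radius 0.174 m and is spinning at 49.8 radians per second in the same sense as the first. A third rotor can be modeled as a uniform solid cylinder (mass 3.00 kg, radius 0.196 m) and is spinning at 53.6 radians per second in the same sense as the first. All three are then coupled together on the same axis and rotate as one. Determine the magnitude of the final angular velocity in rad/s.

|ω_f| ≈ 39.0 rad/s

The coupling torques are internal; angular momentum about the shared axis is conserved.
Moments of inertia: I_A = (13.5)(0.190)² = 0.4874 kg·m²; I_B = ½(60.0)(0.174)² = 0.9083 kg·m²; I_C = ½(3.00)(0.196)² = 0.05762 kg·m².
Taking A's sense as positive: L = (0.4874)(17.2) + (0.9083)(49.8) + (0.05762)(53.6) = 56.70 kg·m²·rad/s.
Combined I = 0.4874 + 0.9083 + 0.05762 = 1.453 kg·m².
ω_f = L / I = 56.70 / 1.453 = 39.02 rad/s.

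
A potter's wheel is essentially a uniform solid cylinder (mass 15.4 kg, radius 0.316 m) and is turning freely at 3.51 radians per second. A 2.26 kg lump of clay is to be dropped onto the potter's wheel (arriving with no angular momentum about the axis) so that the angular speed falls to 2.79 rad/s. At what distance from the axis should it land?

r ≈ 0.296 m

The added mass arrives with no angular momentum about the axis, and any external torque about the axis is negligible, so the system's angular momentum is conserved.
I_p = ½(15.4)(0.316)² = 0.7689 kg·m².
I_p ω_i = (I_p + m r²) ω_f ⇒ m r² = I_p(ω_i/ω_f − 1) = 0.7689(3.51/2.79 − 1) = 0.1984 kg·m².
r = √(0.1984/2.26) = 0.2963 m.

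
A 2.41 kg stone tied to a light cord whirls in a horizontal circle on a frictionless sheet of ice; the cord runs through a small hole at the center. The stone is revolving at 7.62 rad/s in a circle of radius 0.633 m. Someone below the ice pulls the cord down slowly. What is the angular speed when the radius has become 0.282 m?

ω₂ ≈ 38.4 rad/s

No torque about the axis ⇒ m r₁² ω₁ = m r₂² ω₂.
ω₂ = ω₁ (r₁/r₂)² = (7.62)(0.633/0.282)² = 38.39 rad/s.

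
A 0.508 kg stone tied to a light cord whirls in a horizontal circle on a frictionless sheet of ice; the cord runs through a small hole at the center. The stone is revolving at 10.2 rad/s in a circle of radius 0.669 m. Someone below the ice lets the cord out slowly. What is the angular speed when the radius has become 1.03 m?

ω₂ ≈ 4.30 rad/s

No torque about the axis ⇒ m r₁² ω₁ = m r₂² ω₂.
ω₂ = ω₁ (r₁/r₂)² = (10.2)(0.669/1.03)² = 4.303 rad/s.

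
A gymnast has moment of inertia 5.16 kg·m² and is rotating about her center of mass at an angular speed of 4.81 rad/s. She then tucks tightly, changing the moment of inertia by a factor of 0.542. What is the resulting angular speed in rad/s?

ω₂ ≈ 8.87 rad/s

With no external torque about the axis, L is conserved: I₁ω₁ = I₂ω₂.
I₂ = 0.542 × 5.16 = 2.797 kg·m².
ω₂ = I₁ω₁ / I₂ = (5.160)(4.81 rad/s) / (2.797) = 8.875 rad/s.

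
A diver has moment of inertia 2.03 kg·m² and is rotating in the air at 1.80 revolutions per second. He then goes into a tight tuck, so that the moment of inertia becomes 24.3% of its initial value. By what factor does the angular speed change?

Angular momentum about the spin axis is conserved since the torque about it is zero.
I₂ = 0.243 × 2.03 = 0.4933 kg·m².
ω₂/ω₁ = I₁/I₂ = 2.030 / 0.4933 = 4.115.

ω₂/ω₁ ≈ 4.12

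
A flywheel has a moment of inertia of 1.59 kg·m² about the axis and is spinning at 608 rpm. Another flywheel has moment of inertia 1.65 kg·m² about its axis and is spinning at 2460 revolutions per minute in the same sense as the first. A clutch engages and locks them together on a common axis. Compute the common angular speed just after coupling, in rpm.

|ω_f| ≈ 1550 rpm

The coupling torques are internal; angular momentum about the shared axis is conserved.
Taking A's sense as positive: L = (1.590)(608) + (1.650)(2460) = 5026 kg·m²·rpm.
Combined I = 1.590 + 1.650 = 3.240 kg·m².
ω_f = L / I = 5026 / 3.240 = 1551 rpm.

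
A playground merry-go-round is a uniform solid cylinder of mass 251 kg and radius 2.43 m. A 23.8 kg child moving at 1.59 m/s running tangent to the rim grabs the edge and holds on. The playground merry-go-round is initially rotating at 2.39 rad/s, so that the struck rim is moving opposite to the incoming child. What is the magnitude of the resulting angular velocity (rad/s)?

The axle reaction passes through the axle and exerts no torque about it; angular momentum about the axle is conserved through the impact.
I_p = ½(251)(2.43)² = 741.1 kg·m². Taking the sense of the child's angular momentum as positive, L_{child} = m v R = (23.8)(1.59)(2.43) = 91.96 kg·m²/s.
L_i = −I_p ω_p + m v R = −(741.1)(2.39) + 91.96 = -1679 kg·m²/s.
After sticking, I_f = I_p + m R² = 741.1 + (23.8)(2.43)² = 881.6 kg·m².
ω_f = L_i / I_f = -1679 / 881.6 = -1.905 rad/s.

|ω_f| ≈ 1.90 rad/s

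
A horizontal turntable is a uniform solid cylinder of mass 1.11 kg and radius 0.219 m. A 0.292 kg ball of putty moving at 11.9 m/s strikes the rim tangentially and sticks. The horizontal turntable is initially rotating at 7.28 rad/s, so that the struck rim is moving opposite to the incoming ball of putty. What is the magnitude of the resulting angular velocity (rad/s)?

|ω_f| ≈ 14.0 rad/s

The axle reaction passes through the axle and exerts no torque about it; angular momentum about the axle is conserved through the impact.
I_p = ½(1.11)(0.219)² = 0.02662 kg·m². Taking the sense of the ball of putty's angular momentum as positive, L_{ball} = m v R = (0.292)(11.9)(0.219) = 0.7610 kg·m²/s.
L_i = −I_p ω_p + m v R = −(0.02662)(7.28) + 0.7610 = 0.5672 kg·m²/s.
After sticking, I_f = I_p + m R² = 0.02662 + (0.292)(0.219)² = 0.04062 kg·m².
ω_f = L_i / I_f = 0.5672 / 0.04062 = 13.96 rad/s.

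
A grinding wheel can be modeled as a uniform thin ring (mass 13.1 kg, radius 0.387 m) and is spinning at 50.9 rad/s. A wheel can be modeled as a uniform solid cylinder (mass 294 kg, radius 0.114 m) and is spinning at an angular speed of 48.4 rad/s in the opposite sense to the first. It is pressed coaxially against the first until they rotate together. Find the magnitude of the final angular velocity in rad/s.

|ω_f| ≈ 1.91 rad/s

No external torque acts about the common axis, so total angular momentum is conserved.
Moments of inertia: I_A = (13.1)(0.387)² = 1.962 kg·m²; I_B = ½(294)(0.114)² = 1.910 kg·m².
Taking A's sense as positive: L = (1.962)(50.9) − (1.910)(48.4) = 7.401 kg·m²·rad/s.
Combined I = 1.962 + 1.910 = 3.872 kg·m².
ω_f = L / I = 7.401 / 3.872 = 1.911 rad/s.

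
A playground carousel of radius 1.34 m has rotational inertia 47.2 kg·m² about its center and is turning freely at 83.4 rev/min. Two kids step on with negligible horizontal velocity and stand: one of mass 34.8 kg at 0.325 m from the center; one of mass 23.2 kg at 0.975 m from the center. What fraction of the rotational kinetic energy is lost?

The added mass arrives with no angular momentum about the center, and any external torque about the center is negligible, so the system's angular momentum is conserved.
Added inertia Σmr² = (34.8)(0.325)² + (23.2)(0.975)² = 25.73 kg·m²; I_f = 47.20 + 25.73 = 72.93 kg·m².
ω_f = I_p ω_i / I_f = (47.20)(83.4) / 72.93 = 53.98 rpm.
KE_i = ½(47.20)(8.734 rad/s)² = 1800 J; KE_f = ½(72.93)(5.652)² = 1165 J.
Fraction lost = 0.3528.

fraction ≈ 0.353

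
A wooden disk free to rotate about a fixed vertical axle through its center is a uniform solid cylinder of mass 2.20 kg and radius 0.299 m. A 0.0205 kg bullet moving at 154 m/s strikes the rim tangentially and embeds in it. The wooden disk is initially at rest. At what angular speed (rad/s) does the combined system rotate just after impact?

The axle reaction passes through the axle and exerts no torque about it; angular momentum about the axle is conserved through the impact.
I_p = ½(2.20)(0.299)² = 0.09834 kg·m². Taking the sense of the bullet's angular momentum as positive, L_{bullet} = m v R = (0.0205)(154)(0.299) = 0.9439 kg·m²/s.
L_i = 0 + 0.9439 = 0.9439 kg·m²/s.
After sticking, I_f = I_p + m R² = 0.09834 + (0.0205)(0.299)² = 0.1002 kg·m².
ω_f = L_i / I_f = 0.9439 / 0.1002 = 9.423 rad/s.

|ω_f| ≈ 9.42 rad/s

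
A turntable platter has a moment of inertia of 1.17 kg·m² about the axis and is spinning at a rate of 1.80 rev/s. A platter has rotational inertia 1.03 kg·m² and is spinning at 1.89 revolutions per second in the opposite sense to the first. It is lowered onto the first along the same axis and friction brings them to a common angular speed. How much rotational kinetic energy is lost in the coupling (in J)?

The coupling torques are internal; angular momentum about the shared axis is conserved.
Taking A's sense as positive: L = (1.170)(1.80) − (1.030)(1.89) = 0.1593 kg·m²·rev/s.
Combined I = 1.170 + 1.030 = 2.200 kg·m².
ω_f = L / I = 0.1593 / 2.200 = 0.07241 rev/s.
KE_i = ½ΣIω² = 147.5 J; KE_f = ½(2.200)(0.4550)² = 0.2277 J.

ΔKE lost ≈ 147 J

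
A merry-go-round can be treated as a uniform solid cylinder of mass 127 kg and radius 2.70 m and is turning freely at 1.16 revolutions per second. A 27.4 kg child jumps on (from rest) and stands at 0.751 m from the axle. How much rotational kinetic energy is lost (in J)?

energy lost ≈ 397 J

The added mass arrives with no angular momentum about the axle, and any external torque about the axle is negligible, so the system's angular momentum is conserved.
I_p = ½(127)(2.70)² = 462.9 kg·m².
Added inertia Σmr² = (27.4)(0.751)² = 15.45 kg·m²; I_f = 462.9 + 15.45 = 478.4 kg·m².
ω_f = I_p ω_i / I_f = (462.9)(1.16) / 478.4 = 1.123 rev/s.
KE_i = ½(462.9)(7.288 rad/s)² = 12300 J; KE_f = ½(478.4)(7.053)² = 11900 J.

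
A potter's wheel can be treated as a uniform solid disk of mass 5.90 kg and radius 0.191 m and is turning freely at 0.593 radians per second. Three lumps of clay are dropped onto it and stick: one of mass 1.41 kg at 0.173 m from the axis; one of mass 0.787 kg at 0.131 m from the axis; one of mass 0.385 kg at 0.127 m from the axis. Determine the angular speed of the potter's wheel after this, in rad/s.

No external torque acts about the axis; L_before = L_after.
I_p = ½(5.90)(0.191)² = 0.1076 kg·m².
Added inertia Σmr² = (1.41)(0.173)² + (0.787)(0.131)² + (0.385)(0.127)² = 0.06192 kg·m²; I_f = 0.1076 + 0.06192 = 0.1695 kg·m².
ω_f = I_p ω_i / I_f = (0.1076)(0.593) / 0.1695 = 0.3764 rad/s.

ω_f ≈ 0.376 rad/s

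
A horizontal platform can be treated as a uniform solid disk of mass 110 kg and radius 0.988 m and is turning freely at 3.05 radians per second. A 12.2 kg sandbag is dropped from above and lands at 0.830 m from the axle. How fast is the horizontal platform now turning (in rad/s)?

ω_f ≈ 2.64 rad/s

No external torque acts about the axle; L_before = L_after.
I_p = ½(110)(0.988)² = 53.69 kg·m².
Added inertia Σmr² = (12.2)(0.830)² = 8.405 kg·m²; I_f = 53.69 + 8.405 = 62.09 kg·m².
ω_f = I_p ω_i / I_f = (53.69)(3.05) / 62.09 = 2.637 rad/s.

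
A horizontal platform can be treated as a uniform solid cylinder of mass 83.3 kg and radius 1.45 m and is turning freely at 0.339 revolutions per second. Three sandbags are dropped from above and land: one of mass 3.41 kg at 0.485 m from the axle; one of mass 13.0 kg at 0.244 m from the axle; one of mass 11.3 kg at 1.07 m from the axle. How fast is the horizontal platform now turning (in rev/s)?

The added mass arrives with no angular momentum about the axle, and any external torque about the axle is negligible, so the system's angular momentum is conserved.
I_p = ½(83.3)(1.45)² = 87.57 kg·m².
Added inertia Σmr² = (3.41)(0.485)² + (13.0)(0.244)² + (11.3)(1.07)² = 14.51 kg·m²; I_f = 87.57 + 14.51 = 102.1 kg·m².
ω_f = I_p ω_i / I_f = (87.57)(0.339) / 102.1 = 0.2908 rev/s.

ω_f ≈ 0.291 rev/s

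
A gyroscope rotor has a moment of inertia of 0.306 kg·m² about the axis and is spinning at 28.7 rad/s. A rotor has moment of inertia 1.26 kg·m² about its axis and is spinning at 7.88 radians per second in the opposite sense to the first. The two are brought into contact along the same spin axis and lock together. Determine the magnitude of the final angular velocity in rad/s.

The coupling torques are internal; angular momentum about the shared axis is conserved.
Taking A's sense as positive: L = (0.3060)(28.7) − (1.260)(7.88) = -1.147 kg·m²·rad/s.
Combined I = 0.3060 + 1.260 = 1.566 kg·m².
ω_f = L / I = -1.147 / 1.566 = -0.7322 rad/s.

|ω_f| ≈ 0.732 rad/s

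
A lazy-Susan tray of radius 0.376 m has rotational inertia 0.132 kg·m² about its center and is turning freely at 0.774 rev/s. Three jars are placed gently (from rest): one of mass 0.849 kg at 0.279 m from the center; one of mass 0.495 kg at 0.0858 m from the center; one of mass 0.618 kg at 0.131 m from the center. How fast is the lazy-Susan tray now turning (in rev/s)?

No external torque acts about the center; L_before = L_after.
Added inertia Σmr² = (0.849)(0.279)² + (0.495)(0.0858)² + (0.618)(0.131)² = 0.08034 kg·m²; I_f = 0.1320 + 0.08034 = 0.2123 kg·m².
ω_f = I_p ω_i / I_f = (0.1320)(0.774) / 0.2123 = 0.4812 rev/s.

ω_f ≈ 0.481 rev/s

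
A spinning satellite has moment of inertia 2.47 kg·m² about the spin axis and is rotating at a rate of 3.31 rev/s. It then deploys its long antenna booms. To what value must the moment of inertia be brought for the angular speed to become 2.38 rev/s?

Angular momentum about the spin axis is conserved since the torque about it is zero.
I₂ = I₁ω₁ / ω₂ = (2.47)(3.31) / (2.38) = 3.435 kg·m².

I₂ ≈ 3.44 kg·m²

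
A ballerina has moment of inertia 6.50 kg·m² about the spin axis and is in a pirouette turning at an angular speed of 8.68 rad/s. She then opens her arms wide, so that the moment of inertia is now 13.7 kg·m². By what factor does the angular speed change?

ω₂/ω₁ ≈ 0.474

Angular momentum about the spin axis is conserved since the torque about it is zero.
ω₂/ω₁ = I₁/I₂ = 6.500 / 13.70 = 0.4745.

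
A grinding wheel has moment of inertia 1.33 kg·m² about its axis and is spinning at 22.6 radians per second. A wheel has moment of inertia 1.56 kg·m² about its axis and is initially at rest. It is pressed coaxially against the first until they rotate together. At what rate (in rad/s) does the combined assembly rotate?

No external torque acts about the common axis, so total angular momentum is conserved.
Taking A's sense as positive: L = (1.330)(22.6) = 30.06 kg·m²·rad/s.
Combined I = 1.330 + 1.560 = 2.890 kg·m².
ω_f = L / I = 30.06 / 2.890 = 10.40 rad/s.

|ω_f| ≈ 10.4 rad/s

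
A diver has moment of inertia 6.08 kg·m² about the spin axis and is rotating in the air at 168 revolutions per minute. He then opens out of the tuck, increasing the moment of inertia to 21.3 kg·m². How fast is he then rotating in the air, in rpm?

ω₂ ≈ 48.0 rpm

No external torque acts about the spin axis, so angular momentum is conserved.
ω₂ = I₁ω₁ / I₂ = (6.080)(168 rpm) / (21.30) = 47.95 rpm.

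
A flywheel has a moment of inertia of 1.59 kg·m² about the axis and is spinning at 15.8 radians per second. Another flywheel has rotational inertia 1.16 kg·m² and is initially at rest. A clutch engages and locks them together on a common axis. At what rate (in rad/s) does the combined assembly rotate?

No external torque acts about the common axis, so total angular momentum is conserved.
Taking A's sense as positive: L = (1.590)(15.8) = 25.12 kg·m²·rad/s.
Combined I = 1.590 + 1.160 = 2.750 kg·m².
ω_f = L / I = 25.12 / 2.750 = 9.135 rad/s.

|ω_f| ≈ 9.14 rad/s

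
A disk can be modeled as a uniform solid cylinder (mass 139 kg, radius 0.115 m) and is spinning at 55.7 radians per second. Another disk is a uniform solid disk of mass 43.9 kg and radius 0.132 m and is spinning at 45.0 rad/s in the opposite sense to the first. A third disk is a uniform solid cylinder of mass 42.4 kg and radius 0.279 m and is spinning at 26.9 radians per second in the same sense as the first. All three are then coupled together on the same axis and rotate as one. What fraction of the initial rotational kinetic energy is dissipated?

fraction ≈ 0.568

The coupling torques are internal; angular momentum about the shared axis is conserved.
Moments of inertia: I_A = ½(139)(0.115)² = 0.9191 kg·m²; I_B = ½(43.9)(0.132)² = 0.3825 kg·m²; I_C = ½(42.4)(0.279)² = 1.650 kg·m².
Taking A's sense as positive: L = (0.9191)(55.7) − (0.3825)(45.0) + (1.650)(26.9) = 78.38 kg·m²·rad/s.
Combined I = 0.9191 + 0.3825 + 1.650 = 2.952 kg·m².
ω_f = L / I = 78.38 / 2.952 = 26.55 rad/s.
KE_i = ½ΣIω² = 2410 J; KE_f = ½(2.952)(26.55)² = 1041 J.
Fraction dissipated = (KE_i − KE_f)/KE_i = 0.5683.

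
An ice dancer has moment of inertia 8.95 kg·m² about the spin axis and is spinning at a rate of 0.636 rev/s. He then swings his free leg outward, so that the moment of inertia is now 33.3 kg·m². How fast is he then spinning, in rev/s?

Angular momentum about the spin axis is conserved since the torque about it is zero.
ω₂ = I₁ω₁ / I₂ = (8.950)(0.636 rev/s) / (33.30) = 0.1709 rev/s.

ω₂ ≈ 0.171 rev/s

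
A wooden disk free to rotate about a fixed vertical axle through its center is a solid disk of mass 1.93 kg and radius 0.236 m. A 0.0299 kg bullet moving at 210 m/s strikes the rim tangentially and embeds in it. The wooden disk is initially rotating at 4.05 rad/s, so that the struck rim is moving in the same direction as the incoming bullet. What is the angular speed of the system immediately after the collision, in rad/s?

|ω_f| ≈ 30.7 rad/s

About the axle the impulsive forces during the collision are internal, so angular momentum about that axis is conserved.
I_p = ½(1.93)(0.236)² = 0.05375 kg·m². Taking the sense of the bullet's angular momentum as positive, L_{bullet} = m v R = (0.0299)(210)(0.236) = 1.482 kg·m²/s.
L_i = +I_p ω_p + m v R = +(0.05375)(4.05) + 1.482 = 1.700 kg·m²/s.
After sticking, I_f = I_p + m R² = 0.05375 + (0.0299)(0.236)² = 0.05541 kg·m².
ω_f = L_i / I_f = 1.700 / 0.05541 = 30.67 rad/s.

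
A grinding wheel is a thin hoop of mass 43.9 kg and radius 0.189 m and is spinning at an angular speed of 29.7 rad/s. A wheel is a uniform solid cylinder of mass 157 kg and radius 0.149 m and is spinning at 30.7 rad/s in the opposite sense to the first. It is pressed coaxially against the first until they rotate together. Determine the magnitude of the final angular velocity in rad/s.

|ω_f| ≈ 2.09 rad/s

No external torque acts about the common axis, so total angular momentum is conserved.
Moments of inertia: I_A = (43.9)(0.189)² = 1.568 kg·m²; I_B = ½(157)(0.149)² = 1.743 kg·m².
Taking A's sense as positive: L = (1.568)(29.7) − (1.743)(30.7) = -6.929 kg·m²·rad/s.
Combined I = 1.568 + 1.743 = 3.311 kg·m².
ω_f = L / I = -6.929 / 3.311 = -2.093 rad/s.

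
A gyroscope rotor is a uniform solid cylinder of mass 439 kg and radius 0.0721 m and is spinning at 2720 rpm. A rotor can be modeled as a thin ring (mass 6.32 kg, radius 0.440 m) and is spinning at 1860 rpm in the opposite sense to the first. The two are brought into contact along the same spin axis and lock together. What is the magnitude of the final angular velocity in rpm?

|ω_f| ≈ 350 rpm

The coupling torques are internal; angular momentum about the shared axis is conserved.
Moments of inertia: I_A = ½(439)(0.0721)² = 1.141 kg·m²; I_B = (6.32)(0.440)² = 1.224 kg·m².
Taking A's sense as positive: L = (1.141)(2720) − (1.224)(1860) = 827.9 kg·m²·rpm.
Combined I = 1.141 + 1.224 = 2.365 kg·m².
ω_f = L / I = 827.9 / 2.365 = 350.1 rpm.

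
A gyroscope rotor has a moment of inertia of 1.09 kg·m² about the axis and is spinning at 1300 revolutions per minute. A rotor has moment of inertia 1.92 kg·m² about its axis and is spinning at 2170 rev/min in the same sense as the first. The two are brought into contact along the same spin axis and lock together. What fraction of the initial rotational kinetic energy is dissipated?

fraction ≈ 0.0484

No external torque acts about the common axis, so total angular momentum is conserved.
Taking A's sense as positive: L = (1.090)(1300) + (1.920)(2170) = 5583 kg·m²·rpm.
Combined I = 1.090 + 1.920 = 3.010 kg·m².
ω_f = L / I = 5583 / 3.010 = 1855 rpm.
KE_i = ½ΣIω² = 59670 J; KE_f = ½(3.010)(194.2)² = 56790 J.
Fraction dissipated = (KE_i − KE_f)/KE_i = 0.04836.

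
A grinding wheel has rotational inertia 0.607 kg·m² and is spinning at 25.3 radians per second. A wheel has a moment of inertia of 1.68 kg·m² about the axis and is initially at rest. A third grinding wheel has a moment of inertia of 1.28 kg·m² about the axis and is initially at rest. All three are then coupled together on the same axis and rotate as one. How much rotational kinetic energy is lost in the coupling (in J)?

ΔKE lost ≈ 161 J

No external torque acts about the common axis, so total angular momentum is conserved.
Taking A's sense as positive: L = (0.6070)(25.3) = 15.36 kg·m²·rad/s.
Combined I = 0.6070 + 1.680 + 1.280 = 3.567 kg·m².
ω_f = L / I = 15.36 / 3.567 = 4.305 rad/s.
KE_i = ½ΣIω² = 194.3 J; KE_f = ½(3.567)(4.305)² = 33.06 J.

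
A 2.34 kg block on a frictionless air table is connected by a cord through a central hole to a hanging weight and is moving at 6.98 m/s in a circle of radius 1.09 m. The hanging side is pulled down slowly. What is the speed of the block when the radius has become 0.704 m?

v₂ ≈ 10.8 m/s

The only horizontal force on the mass is along the cord (radial), so it exerts no torque about the hole and angular momentum m v r is conserved.
v₂ = v₁ r₁ / r₂ = (6.98)(1.09) / (0.704) = 10.81 m/s.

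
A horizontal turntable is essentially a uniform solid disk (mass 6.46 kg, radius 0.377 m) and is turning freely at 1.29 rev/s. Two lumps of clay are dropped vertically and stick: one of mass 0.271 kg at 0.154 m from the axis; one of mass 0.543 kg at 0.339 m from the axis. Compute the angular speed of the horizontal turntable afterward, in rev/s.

The added mass arrives with no angular momentum about the axis, and any external torque about the axis is negligible, so the system's angular momentum is conserved.
I_p = ½(6.46)(0.377)² = 0.4591 kg·m².
Added inertia Σmr² = (0.271)(0.154)² + (0.543)(0.339)² = 0.06883 kg·m²; I_f = 0.4591 + 0.06883 = 0.5279 kg·m².
ω_f = I_p ω_i / I_f = (0.4591)(1.29) / 0.5279 = 1.122 rev/s.

ω_f ≈ 1.12 rev/s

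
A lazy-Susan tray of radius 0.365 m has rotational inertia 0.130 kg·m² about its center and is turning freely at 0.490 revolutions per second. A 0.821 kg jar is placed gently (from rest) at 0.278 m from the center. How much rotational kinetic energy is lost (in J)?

No external torque acts about the center; L_before = L_after.
Added inertia Σmr² = (0.821)(0.278)² = 0.06345 kg·m²; I_f = 0.1300 + 0.06345 = 0.1935 kg·m².
ω_f = I_p ω_i / I_f = (0.1300)(0.490) / 0.1935 = 0.3293 rev/s.
KE_i = ½(0.1300)(3.079 rad/s)² = 0.6161 J; KE_f = ½(0.1935)(2.069)² = 0.4140 J.

energy lost ≈ 0.202 J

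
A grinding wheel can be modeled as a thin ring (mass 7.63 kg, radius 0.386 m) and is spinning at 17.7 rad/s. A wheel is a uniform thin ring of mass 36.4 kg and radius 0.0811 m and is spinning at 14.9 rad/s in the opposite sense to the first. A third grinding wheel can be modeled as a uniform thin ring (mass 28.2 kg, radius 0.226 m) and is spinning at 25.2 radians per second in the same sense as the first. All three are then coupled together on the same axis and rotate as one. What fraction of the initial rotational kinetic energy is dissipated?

fraction ≈ 0.251

No external torque acts about the common axis, so total angular momentum is conserved.
Moments of inertia: I_A = (7.63)(0.386)² = 1.137 kg·m²; I_B = (36.4)(0.0811)² = 0.2394 kg·m²; I_C = (28.2)(0.226)² = 1.440 kg·m².
Taking A's sense as positive: L = (1.137)(17.7) − (0.2394)(14.9) + (1.440)(25.2) = 52.85 kg·m²·rad/s.
Combined I = 1.137 + 0.2394 + 1.440 = 2.817 kg·m².
ω_f = L / I = 52.85 / 2.817 = 18.76 rad/s.
KE_i = ½ΣIω² = 662.0 J; KE_f = ½(2.817)(18.76)² = 495.9 J.
Fraction dissipated = (KE_i − KE_f)/KE_i = 0.2510.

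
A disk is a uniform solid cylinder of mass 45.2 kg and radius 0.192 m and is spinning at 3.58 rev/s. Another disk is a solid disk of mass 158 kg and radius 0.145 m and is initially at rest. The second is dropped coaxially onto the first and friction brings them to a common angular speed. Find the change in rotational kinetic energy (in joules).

No external torque acts about the common axis, so total angular momentum is conserved.
Moments of inertia: I_A = ½(45.2)(0.192)² = 0.8331 kg·m²; I_B = ½(158)(0.145)² = 1.661 kg·m².
Taking A's sense as positive: L = (0.8331)(3.58) = 2.983 kg·m²·rev/s.
Combined I = 0.8331 + 1.661 = 2.494 kg·m².
ω_f = L / I = 2.983 / 2.494 = 1.196 rev/s.
KE_i = ½ΣIω² = 210.8 J; KE_f = ½(2.494)(7.514)² = 70.40 J.

ΔKE ≈ -140 J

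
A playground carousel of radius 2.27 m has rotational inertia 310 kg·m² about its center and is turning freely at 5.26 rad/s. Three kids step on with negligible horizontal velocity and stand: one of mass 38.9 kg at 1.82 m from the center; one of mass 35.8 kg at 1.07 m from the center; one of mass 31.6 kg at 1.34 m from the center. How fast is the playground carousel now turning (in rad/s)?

ω_f ≈ 3.04 rad/s

The added mass arrives with no angular momentum about the center, and any external torque about the center is negligible, so the system's angular momentum is conserved.
Added inertia Σmr² = (38.9)(1.82)² + (35.8)(1.07)² + (31.6)(1.34)² = 226.6 kg·m²; I_f = 310.0 + 226.6 = 536.6 kg·m².
ω_f = I_p ω_i / I_f = (310.0)(5.26) / 536.6 = 3.039 rad/s.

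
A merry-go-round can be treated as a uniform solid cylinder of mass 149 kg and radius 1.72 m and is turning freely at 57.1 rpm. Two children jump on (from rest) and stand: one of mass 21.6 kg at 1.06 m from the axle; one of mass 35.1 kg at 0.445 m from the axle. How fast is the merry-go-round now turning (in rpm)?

ω_f ≈ 50.0 rpm

The added mass arrives with no angular momentum about the axle, and any external torque about the axle is negligible, so the system's angular momentum is conserved.
I_p = ½(149)(1.72)² = 220.4 kg·m².
Added inertia Σmr² = (21.6)(1.06)² + (35.1)(0.445)² = 31.22 kg·m²; I_f = 220.4 + 31.22 = 251.6 kg·m².
ω_f = I_p ω_i / I_f = (220.4)(57.1) / 251.6 = 50.02 rpm.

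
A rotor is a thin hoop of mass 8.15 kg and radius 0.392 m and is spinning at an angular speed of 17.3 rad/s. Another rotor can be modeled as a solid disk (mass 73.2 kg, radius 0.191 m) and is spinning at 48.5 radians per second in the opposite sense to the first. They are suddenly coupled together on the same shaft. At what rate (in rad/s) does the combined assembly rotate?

|ω_f| ≈ 16.7 rad/s

No external torque acts about the common axis, so total angular momentum is conserved.
Moments of inertia: I_A = (8.15)(0.392)² = 1.252 kg·m²; I_B = ½(73.2)(0.191)² = 1.335 kg·m².
Taking A's sense as positive: L = (1.252)(17.3) − (1.335)(48.5) = -43.09 kg·m²·rad/s.
Combined I = 1.252 + 1.335 = 2.588 kg·m².
ω_f = L / I = -43.09 / 2.588 = -16.65 rad/s.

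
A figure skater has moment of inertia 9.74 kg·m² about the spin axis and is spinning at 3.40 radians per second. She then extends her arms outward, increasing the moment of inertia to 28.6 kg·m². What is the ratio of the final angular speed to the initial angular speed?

ω₂/ω₁ ≈ 0.341

With no external torque about the axis, L is conserved: I₁ω₁ = I₂ω₂.
ω₂/ω₁ = I₁/I₂ = 9.740 / 28.60 = 0.3406.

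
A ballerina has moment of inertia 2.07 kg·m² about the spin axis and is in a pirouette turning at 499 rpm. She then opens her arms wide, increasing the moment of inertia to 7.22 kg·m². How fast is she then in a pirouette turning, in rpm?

ω₂ ≈ 143 rpm

With no external torque about the axis, L is conserved: I₁ω₁ = I₂ω₂.
ω₂ = I₁ω₁ / I₂ = (2.070)(499 rpm) / (7.220) = 143.1 rpm.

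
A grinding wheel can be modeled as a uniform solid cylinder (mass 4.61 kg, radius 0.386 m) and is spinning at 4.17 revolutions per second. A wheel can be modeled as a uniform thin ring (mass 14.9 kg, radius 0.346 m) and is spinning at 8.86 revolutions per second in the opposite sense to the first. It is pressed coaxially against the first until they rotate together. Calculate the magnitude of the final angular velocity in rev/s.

|ω_f| ≈ 6.76 rev/s

No external torque acts about the common axis, so total angular momentum is conserved.
Moments of inertia: I_A = ½(4.61)(0.386)² = 0.3434 kg·m²; I_B = (14.9)(0.346)² = 1.784 kg·m².
Taking A's sense as positive: L = (0.3434)(4.17) − (1.784)(8.86) = -14.37 kg·m²·rev/s.
Combined I = 0.3434 + 1.784 = 2.127 kg·m².
ω_f = L / I = -14.37 / 2.127 = -6.756 rev/s.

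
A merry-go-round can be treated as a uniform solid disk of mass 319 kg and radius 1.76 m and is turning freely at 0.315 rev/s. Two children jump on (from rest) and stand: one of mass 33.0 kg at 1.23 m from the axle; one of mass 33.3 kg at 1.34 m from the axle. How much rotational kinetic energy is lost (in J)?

energy lost ≈ 176 J

No external torque acts about the axle; L_before = L_after.
I_p = ½(319)(1.76)² = 494.1 kg·m².
Added inertia Σmr² = (33.0)(1.23)² + (33.3)(1.34)² = 109.7 kg·m²; I_f = 494.1 + 109.7 = 603.8 kg·m².
ω_f = I_p ω_i / I_f = (494.1)(0.315) / 603.8 = 0.2578 rev/s.
KE_i = ½(494.1)(1.979 rad/s)² = 967.7 J; KE_f = ½(603.8)(1.620)² = 791.8 J.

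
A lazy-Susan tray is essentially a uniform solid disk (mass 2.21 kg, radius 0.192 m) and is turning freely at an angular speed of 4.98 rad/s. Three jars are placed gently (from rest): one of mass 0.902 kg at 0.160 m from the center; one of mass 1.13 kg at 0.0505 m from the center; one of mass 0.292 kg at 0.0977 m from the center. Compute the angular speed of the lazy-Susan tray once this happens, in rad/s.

The added mass arrives with no angular momentum about the center, and any external torque about the center is negligible, so the system's angular momentum is conserved.
I_p = ½(2.21)(0.192)² = 0.04073 kg·m².
Added inertia Σmr² = (0.902)(0.160)² + (1.13)(0.0505)² + (0.292)(0.0977)² = 0.02876 kg·m²; I_f = 0.04073 + 0.02876 = 0.06949 kg·m².
ω_f = I_p ω_i / I_f = (0.04073)(4.98) / 0.06949 = 2.919 rad/s.

ω_f ≈ 2.92 rad/s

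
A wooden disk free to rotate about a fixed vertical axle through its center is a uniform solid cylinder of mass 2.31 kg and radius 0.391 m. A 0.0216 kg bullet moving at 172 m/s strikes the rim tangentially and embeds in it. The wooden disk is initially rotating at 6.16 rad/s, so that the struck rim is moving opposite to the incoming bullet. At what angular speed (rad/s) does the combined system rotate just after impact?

|ω_f| ≈ 2.03 rad/s

About the axle the impulsive forces during the collision are internal, so angular momentum about that axis is conserved.
I_p = ½(2.31)(0.391)² = 0.1766 kg·m². Taking the sense of the bullet's angular momentum as positive, L_{bullet} = m v R = (0.0216)(172)(0.391) = 1.453 kg·m²/s.
L_i = −I_p ω_p + m v R = −(0.1766)(6.16) + 1.453 = 0.3649 kg·m²/s.
After sticking, I_f = I_p + m R² = 0.1766 + (0.0216)(0.391)² = 0.1799 kg·m².
ω_f = L_i / I_f = 0.3649 / 0.1799 = 2.029 rad/s.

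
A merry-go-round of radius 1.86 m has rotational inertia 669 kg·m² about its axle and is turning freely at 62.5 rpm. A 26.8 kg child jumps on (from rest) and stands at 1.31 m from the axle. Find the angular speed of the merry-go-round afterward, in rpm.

ω_f ≈ 58.5 rpm

The added mass arrives with no angular momentum about the axle, and any external torque about the axle is negligible, so the system's angular momentum is conserved.
Added inertia Σmr² = (26.8)(1.31)² = 45.99 kg·m²; I_f = 669.0 + 45.99 = 715.0 kg·m².
ω_f = I_p ω_i / I_f = (669.0)(62.5) / 715.0 = 58.48 rpm.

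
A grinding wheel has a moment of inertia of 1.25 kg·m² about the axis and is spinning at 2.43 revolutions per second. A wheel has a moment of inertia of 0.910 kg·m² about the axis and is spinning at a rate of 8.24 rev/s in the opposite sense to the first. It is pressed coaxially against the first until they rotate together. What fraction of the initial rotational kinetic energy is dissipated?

The coupling torques are internal; angular momentum about the shared axis is conserved.
Taking A's sense as positive: L = (1.250)(2.43) − (0.9100)(8.24) = -4.461 kg·m²·rev/s.
Combined I = 1.250 + 0.9100 = 2.160 kg·m².
ω_f = L / I = -4.461 / 2.160 = -2.065 rev/s.
KE_i = ½ΣIω² = 1365 J; KE_f = ½(2.160)(12.98)² = 181.9 J.
Fraction dissipated = (KE_i − KE_f)/KE_i = 0.8668.

fraction ≈ 0.867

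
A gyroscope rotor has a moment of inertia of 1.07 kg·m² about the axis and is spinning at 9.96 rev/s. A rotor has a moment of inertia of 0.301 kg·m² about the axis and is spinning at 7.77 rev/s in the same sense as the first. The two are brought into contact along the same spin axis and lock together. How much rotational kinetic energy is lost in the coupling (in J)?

The coupling torques are internal; angular momentum about the shared axis is conserved.
Taking A's sense as positive: L = (1.070)(9.96) + (0.3010)(7.77) = 13.00 kg·m²·rev/s.
Combined I = 1.070 + 0.3010 = 1.371 kg·m².
ω_f = L / I = 13.00 / 1.371 = 9.479 rev/s.
KE_i = ½ΣIω² = 2454 J; KE_f = ½(1.371)(59.56)² = 2432 J.

ΔKE lost ≈ 22.2 J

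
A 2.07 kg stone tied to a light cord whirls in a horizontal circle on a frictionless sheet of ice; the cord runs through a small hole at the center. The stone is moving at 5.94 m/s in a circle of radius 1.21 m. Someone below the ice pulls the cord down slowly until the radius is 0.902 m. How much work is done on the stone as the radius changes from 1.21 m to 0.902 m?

W ≈ 29.2 J

The only horizontal force on the mass is along the cord (radial), so it exerts no torque about the hole and angular momentum m v r is conserved.
v₂ = v₁ r₁ / r₂ = (5.94)(1.21) / (0.902) = 7.968 m/s.
W = ΔKE = ½m(v₂² − v₁²) = 29.20 J.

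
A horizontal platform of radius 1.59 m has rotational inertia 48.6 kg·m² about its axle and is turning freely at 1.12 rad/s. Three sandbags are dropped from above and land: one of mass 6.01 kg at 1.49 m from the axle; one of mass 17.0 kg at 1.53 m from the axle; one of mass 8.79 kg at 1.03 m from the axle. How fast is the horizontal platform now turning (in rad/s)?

ω_f ≈ 0.490 rad/s

No external torque acts about the axle; L_before = L_after.
Added inertia Σmr² = (6.01)(1.49)² + (17.0)(1.53)² + (8.79)(1.03)² = 62.46 kg·m²; I_f = 48.60 + 62.46 = 111.1 kg·m².
ω_f = I_p ω_i / I_f = (48.60)(1.12) / 111.1 = 0.4901 rad/s.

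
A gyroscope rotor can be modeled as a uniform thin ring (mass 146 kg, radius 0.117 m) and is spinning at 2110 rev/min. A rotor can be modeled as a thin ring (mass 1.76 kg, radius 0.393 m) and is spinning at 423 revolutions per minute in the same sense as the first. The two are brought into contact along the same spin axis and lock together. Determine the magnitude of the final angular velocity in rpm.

|ω_f| ≈ 1910 rpm

The coupling torques are internal; angular momentum about the shared axis is conserved.
Moments of inertia: I_A = (146)(0.117)² = 1.999 kg·m²; I_B = (1.76)(0.393)² = 0.2718 kg·m².
Taking A's sense as positive: L = (1.999)(2110) + (0.2718)(423) = 4332 kg·m²·rpm.
Combined I = 1.999 + 0.2718 = 2.270 kg·m².
ω_f = L / I = 4332 / 2.270 = 1908 rpm.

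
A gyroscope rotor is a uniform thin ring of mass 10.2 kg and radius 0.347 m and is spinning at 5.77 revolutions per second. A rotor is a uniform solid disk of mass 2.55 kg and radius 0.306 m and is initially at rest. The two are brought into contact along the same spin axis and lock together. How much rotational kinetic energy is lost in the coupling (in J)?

ΔKE lost ≈ 71.5 J

The coupling torques are internal; angular momentum about the shared axis is conserved.
Moments of inertia: I_A = (10.2)(0.347)² = 1.228 kg·m²; I_B = ½(2.55)(0.306)² = 0.1194 kg·m².
Taking A's sense as positive: L = (1.228)(5.77) = 7.087 kg·m²·rev/s.
Combined I = 1.228 + 0.1194 = 1.348 kg·m².
ω_f = L / I = 7.087 / 1.348 = 5.259 rev/s.
KE_i = ½ΣIω² = 807.1 J; KE_f = ½(1.348)(33.04)² = 735.6 J.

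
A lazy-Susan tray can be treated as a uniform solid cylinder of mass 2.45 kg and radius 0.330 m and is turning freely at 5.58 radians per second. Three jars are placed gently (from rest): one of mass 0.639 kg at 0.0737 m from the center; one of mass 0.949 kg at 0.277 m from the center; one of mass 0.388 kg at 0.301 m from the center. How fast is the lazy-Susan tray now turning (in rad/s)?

The added mass arrives with no angular momentum about the center, and any external torque about the center is negligible, so the system's angular momentum is conserved.
I_p = ½(2.45)(0.330)² = 0.1334 kg·m².
Added inertia Σmr² = (0.639)(0.0737)² + (0.949)(0.277)² + (0.388)(0.301)² = 0.1114 kg·m²; I_f = 0.1334 + 0.1114 = 0.2448 kg·m².
ω_f = I_p ω_i / I_f = (0.1334)(5.58) / 0.2448 = 3.040 rad/s.

ω_f ≈ 3.04 rad/s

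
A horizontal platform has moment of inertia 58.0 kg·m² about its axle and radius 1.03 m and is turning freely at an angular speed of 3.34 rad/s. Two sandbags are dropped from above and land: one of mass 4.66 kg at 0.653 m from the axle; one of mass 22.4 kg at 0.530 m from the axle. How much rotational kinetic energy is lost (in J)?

The added mass arrives with no angular momentum about the axle, and any external torque about the axle is negligible, so the system's angular momentum is conserved.
Added inertia Σmr² = (4.66)(0.653)² + (22.4)(0.530)² = 8.279 kg·m²; I_f = 58.00 + 8.279 = 66.28 kg·m².
ω_f = I_p ω_i / I_f = (58.00)(3.34) / 66.28 = 2.923 rad/s.
KE_i = ½(58.00)(3.340 rad/s)² = 323.5 J; KE_f = ½(66.28)(2.923)² = 283.1 J.

energy lost ≈ 40.4 J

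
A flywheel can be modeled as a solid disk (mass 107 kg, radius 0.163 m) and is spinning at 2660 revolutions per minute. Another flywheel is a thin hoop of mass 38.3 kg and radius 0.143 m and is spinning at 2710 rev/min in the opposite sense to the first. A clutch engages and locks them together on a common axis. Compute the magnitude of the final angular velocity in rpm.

|ω_f| ≈ 752 rpm

No external torque acts about the common axis, so total angular momentum is conserved.
Moments of inertia: I_A = ½(107)(0.163)² = 1.421 kg·m²; I_B = (38.3)(0.143)² = 0.7832 kg·m².
Taking A's sense as positive: L = (1.421)(2660) − (0.7832)(2710) = 1659 kg·m²·rpm.
Combined I = 1.421 + 0.7832 = 2.205 kg·m².
ω_f = L / I = 1659 / 2.205 = 752.3 rpm.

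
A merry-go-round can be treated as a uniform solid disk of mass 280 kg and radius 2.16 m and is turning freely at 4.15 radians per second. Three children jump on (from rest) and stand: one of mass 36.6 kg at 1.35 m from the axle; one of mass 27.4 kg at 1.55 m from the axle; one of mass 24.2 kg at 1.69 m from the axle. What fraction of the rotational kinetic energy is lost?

The added mass arrives with no angular momentum about the axle, and any external torque about the axle is negligible, so the system's angular momentum is conserved.
I_p = ½(280)(2.16)² = 653.2 kg·m².
Added inertia Σmr² = (36.6)(1.35)² + (27.4)(1.55)² + (24.2)(1.69)² = 201.6 kg·m²; I_f = 653.2 + 201.6 = 854.8 kg·m².
ω_f = I_p ω_i / I_f = (653.2)(4.15) / 854.8 = 3.171 rad/s.
KE_i = ½(653.2)(4.150 rad/s)² = 5625 J; KE_f = ½(854.8)(3.171)² = 4298 J.
Fraction lost = 0.2359.

fraction ≈ 0.236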